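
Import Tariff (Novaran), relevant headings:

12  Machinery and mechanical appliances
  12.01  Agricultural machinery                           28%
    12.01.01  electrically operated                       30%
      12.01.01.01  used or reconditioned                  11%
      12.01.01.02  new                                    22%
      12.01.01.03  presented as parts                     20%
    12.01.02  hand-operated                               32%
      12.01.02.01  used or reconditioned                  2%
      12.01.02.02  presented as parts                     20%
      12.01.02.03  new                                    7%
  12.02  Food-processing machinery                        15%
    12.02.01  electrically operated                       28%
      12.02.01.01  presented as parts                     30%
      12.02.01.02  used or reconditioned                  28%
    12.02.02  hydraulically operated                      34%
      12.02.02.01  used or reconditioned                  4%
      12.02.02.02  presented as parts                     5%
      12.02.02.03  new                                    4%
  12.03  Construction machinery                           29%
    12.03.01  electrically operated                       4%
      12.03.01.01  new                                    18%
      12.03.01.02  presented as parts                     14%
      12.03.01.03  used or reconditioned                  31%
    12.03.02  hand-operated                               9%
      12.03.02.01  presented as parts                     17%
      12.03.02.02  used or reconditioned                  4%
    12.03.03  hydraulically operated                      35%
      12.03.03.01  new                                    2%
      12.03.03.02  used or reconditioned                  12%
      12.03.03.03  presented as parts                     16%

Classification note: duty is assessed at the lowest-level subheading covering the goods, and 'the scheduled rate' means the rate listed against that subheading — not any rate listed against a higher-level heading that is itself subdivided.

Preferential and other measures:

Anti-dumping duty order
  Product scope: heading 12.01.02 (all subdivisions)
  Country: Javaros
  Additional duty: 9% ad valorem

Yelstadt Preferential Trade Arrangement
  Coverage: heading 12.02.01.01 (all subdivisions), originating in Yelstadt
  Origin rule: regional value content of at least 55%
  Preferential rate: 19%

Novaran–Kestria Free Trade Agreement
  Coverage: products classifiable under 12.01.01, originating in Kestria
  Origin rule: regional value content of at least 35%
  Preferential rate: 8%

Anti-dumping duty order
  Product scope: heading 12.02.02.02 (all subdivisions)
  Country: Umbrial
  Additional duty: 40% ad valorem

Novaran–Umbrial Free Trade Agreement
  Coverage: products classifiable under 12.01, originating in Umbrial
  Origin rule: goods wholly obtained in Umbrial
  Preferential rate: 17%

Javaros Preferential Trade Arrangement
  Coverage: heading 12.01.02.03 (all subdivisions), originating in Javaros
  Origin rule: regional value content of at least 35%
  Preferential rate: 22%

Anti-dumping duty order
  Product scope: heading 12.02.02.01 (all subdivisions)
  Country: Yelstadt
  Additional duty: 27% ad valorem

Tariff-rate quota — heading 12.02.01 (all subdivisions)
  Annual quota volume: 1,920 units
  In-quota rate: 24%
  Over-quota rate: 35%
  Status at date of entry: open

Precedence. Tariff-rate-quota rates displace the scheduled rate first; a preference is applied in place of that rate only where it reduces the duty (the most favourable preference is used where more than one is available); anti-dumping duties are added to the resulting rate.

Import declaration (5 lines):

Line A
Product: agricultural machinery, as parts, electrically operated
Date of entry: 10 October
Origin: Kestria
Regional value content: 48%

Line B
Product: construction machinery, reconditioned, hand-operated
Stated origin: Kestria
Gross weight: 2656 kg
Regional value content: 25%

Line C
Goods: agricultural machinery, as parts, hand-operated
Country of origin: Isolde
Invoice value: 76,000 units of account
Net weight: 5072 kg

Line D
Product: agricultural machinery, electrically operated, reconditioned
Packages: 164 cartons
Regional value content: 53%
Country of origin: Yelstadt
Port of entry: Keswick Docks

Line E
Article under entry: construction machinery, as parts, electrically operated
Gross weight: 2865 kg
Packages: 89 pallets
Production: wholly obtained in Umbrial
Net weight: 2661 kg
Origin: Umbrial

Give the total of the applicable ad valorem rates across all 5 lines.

57%

Line A: agricultural → 12.01; electrically operated → 12.01.01; as parts → 12.01.01.03. Scheduled 20%. Kestria agreement on 12.01.01: RVC ≥ 35% → 8% available; preferential 8%. → 8%.
Line B: construction → 12.03; hand-operated → 12.03.02; reconditioned → 12.03.02.02. Scheduled 4%. Kestria agreement on 12.01.01: 12.03.02.02 not covered. → 4%.
Line C: agricultural → 12.01; hand-operated → 12.01.02; as parts → 12.01.02.02. Scheduled 20%. No special measure applies. → 20%.
Line D: agricultural → 12.01; electrically operated → 12.01.01; reconditioned → 12.01.01.01. Scheduled 11%. Yelstadt agreement on 12.02.01.01: 12.01.01.01 not covered. → 11%.
Line E: construction → 12.03; electrically operated → 12.03.01; as parts → 12.03.01.02. Scheduled 14%. Umbrial agreement on 12.01: 12.03.01.02 not covered. → 14%.
Sum: 8% + 4% + 20% + 11% + 14% = 57%.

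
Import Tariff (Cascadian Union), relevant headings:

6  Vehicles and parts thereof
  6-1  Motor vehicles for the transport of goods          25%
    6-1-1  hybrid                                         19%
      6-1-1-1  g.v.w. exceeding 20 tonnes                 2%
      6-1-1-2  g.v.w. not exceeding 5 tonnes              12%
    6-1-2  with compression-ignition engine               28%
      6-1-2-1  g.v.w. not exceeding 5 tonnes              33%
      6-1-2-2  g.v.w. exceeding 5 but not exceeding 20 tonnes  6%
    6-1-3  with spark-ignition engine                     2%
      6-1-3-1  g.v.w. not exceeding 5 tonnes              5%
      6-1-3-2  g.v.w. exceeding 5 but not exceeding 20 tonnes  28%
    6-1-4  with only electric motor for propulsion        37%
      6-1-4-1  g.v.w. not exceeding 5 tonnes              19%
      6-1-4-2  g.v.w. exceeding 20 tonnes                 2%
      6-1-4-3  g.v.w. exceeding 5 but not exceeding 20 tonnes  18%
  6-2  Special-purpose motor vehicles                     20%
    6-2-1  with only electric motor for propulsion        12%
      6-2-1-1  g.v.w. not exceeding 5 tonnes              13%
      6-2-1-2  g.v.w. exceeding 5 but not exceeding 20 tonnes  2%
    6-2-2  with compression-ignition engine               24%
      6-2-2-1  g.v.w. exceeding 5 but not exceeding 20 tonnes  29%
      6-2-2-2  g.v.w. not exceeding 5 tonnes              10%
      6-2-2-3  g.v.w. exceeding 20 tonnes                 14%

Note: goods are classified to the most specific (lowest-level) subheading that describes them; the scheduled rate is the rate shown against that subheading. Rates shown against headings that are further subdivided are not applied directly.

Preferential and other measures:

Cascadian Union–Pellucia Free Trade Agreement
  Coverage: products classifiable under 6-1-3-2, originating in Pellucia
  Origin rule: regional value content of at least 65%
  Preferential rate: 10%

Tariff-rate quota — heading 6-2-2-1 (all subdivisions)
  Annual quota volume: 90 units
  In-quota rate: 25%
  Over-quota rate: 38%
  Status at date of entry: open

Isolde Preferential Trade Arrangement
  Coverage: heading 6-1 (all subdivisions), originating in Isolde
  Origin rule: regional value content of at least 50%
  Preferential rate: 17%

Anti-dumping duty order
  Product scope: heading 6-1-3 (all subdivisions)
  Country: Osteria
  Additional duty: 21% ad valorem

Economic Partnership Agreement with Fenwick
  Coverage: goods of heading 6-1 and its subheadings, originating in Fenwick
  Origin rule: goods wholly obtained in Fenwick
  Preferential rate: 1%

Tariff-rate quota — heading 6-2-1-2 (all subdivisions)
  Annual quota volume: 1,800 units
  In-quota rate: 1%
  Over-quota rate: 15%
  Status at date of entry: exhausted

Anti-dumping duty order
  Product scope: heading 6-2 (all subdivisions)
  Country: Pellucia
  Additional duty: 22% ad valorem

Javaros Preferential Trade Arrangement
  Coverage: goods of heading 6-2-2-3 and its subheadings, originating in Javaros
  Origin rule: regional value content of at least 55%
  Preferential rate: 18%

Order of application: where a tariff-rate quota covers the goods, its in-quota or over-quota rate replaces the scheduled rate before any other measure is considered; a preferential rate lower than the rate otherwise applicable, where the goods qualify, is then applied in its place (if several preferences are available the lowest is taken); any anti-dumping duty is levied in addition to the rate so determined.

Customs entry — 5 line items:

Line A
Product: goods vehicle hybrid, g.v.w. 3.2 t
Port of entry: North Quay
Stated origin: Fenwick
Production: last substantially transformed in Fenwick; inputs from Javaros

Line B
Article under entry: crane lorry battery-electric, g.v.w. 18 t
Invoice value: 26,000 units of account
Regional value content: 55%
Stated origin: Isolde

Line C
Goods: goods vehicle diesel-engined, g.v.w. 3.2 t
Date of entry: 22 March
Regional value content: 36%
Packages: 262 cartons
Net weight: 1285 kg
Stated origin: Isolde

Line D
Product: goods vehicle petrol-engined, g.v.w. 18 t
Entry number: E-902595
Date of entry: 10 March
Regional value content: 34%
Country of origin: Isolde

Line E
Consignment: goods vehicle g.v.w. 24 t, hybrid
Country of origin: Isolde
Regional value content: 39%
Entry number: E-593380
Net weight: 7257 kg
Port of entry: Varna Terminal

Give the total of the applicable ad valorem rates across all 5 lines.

90%

Line A: goods vehicle → 6-1; hybrid → 6-1-1; g.v.w. 3.2 t → 6-1-1-2. Scheduled 12%. Fenwick agreement on 6-1: not wholly obtained. → 12%.
Line B: crane lorry → 6-2; battery-electric → 6-2-1; g.v.w. 18 t → 6-2-1-2. Scheduled 2%. quota on 6-2-1-2 exhausted → over-quota 15%; Isolde agreement on 6-1: 6-2-1-2 not covered. → 15%.
Line C: goods vehicle → 6-1; diesel-engined → 6-1-2; g.v.w. 3.2 t → 6-1-2-1. Scheduled 33%. Isolde agreement on 6-1: RVC < 50%. → 33%.
Line D: goods vehicle → 6-1; petrol-engined → 6-1-3; g.v.w. 18 t → 6-1-3-2. Scheduled 28%. Isolde agreement on 6-1: RVC < 50%. → 28%.
Line E: goods vehicle → 6-1; hybrid → 6-1-1; g.v.w. 24 t → 6-1-1-1. Scheduled 2%. Isolde agreement on 6-1: RVC < 50%. → 2%.
Sum: 12% + 15% + 33% + 28% + 2% = 90%.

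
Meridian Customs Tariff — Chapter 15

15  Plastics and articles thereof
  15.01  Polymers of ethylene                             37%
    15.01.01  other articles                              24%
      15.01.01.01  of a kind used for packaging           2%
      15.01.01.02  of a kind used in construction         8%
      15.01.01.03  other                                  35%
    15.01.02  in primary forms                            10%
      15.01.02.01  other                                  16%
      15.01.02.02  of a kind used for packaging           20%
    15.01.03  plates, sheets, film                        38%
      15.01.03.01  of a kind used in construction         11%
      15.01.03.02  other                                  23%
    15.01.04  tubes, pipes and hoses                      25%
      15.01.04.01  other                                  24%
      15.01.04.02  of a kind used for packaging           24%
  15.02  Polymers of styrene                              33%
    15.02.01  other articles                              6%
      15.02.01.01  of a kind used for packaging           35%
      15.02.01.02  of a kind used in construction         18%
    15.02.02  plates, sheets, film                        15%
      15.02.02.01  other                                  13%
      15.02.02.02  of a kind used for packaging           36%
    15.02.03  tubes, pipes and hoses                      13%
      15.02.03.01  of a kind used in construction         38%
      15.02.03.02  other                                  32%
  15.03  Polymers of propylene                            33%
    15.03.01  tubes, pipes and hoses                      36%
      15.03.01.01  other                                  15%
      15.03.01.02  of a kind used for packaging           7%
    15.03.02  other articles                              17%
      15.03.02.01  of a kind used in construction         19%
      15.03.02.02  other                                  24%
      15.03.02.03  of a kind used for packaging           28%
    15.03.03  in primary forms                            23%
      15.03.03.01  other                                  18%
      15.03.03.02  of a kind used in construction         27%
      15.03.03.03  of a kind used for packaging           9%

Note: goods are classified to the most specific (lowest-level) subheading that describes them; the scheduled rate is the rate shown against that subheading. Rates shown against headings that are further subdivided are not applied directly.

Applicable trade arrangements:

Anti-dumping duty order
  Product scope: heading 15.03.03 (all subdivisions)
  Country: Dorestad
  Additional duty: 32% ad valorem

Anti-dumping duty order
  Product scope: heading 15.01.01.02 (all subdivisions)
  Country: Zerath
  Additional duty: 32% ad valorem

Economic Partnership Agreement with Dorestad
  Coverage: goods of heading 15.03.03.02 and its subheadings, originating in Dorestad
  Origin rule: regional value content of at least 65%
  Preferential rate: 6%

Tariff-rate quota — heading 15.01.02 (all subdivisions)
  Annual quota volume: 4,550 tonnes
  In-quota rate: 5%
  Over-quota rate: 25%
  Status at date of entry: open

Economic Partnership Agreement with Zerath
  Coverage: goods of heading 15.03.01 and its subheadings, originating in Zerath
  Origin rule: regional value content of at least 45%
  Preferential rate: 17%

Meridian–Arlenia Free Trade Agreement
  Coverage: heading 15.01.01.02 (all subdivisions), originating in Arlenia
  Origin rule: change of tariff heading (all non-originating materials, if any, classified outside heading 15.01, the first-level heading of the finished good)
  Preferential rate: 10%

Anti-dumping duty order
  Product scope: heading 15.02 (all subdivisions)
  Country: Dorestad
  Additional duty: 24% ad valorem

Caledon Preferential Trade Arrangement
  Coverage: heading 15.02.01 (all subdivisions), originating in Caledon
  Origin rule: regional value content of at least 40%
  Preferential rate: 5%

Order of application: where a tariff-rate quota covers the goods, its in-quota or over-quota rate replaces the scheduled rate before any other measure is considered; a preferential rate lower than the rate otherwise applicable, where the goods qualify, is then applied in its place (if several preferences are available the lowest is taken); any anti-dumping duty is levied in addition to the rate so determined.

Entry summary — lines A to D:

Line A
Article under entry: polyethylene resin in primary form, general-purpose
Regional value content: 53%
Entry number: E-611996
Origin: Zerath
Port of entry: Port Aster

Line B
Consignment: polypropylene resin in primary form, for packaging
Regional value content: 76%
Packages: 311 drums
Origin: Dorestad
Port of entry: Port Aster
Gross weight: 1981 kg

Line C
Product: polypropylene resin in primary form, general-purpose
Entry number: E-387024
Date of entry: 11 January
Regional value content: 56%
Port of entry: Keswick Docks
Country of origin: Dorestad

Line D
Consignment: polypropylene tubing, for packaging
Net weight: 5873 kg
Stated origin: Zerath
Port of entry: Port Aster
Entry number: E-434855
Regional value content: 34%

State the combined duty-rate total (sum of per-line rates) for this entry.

Line A: polyethylene → 15.01; resin in primary form → 15.01.02; general-purpose → 15.01.02.01. Scheduled 16%. quota on 15.01.02 open → in-quota 5%; Zerath agreement on 15.03.01: 15.01.02.01 not covered. → 5%.
Line B: polypropylene → 15.03; resin in primary form → 15.03.03; for packaging → 15.03.03.03. Scheduled 9%. Dorestad agreement on 15.03.03.02: 15.03.03.03 not covered; anti-dumping (Dorestad, 15.03.03): +32%; total 9% + 32% = 41%. → 41%.
Line C: polypropylene → 15.03; resin in primary form → 15.03.03; general-purpose → 15.03.03.01. Scheduled 18%. Dorestad agreement on 15.03.03.02: 15.03.03.01 not covered; anti-dumping (Dorestad, 15.03.03): +32%; total 18% + 32% = 50%. → 50%.
Line D: polypropylene → 15.03; tubing → 15.03.01; for packaging → 15.03.01.02. Scheduled 7%. Zerath agreement on 15.03.01: RVC < 45%. → 7%.
Sum: 5% + 41% + 50% + 7% = 103%.

103%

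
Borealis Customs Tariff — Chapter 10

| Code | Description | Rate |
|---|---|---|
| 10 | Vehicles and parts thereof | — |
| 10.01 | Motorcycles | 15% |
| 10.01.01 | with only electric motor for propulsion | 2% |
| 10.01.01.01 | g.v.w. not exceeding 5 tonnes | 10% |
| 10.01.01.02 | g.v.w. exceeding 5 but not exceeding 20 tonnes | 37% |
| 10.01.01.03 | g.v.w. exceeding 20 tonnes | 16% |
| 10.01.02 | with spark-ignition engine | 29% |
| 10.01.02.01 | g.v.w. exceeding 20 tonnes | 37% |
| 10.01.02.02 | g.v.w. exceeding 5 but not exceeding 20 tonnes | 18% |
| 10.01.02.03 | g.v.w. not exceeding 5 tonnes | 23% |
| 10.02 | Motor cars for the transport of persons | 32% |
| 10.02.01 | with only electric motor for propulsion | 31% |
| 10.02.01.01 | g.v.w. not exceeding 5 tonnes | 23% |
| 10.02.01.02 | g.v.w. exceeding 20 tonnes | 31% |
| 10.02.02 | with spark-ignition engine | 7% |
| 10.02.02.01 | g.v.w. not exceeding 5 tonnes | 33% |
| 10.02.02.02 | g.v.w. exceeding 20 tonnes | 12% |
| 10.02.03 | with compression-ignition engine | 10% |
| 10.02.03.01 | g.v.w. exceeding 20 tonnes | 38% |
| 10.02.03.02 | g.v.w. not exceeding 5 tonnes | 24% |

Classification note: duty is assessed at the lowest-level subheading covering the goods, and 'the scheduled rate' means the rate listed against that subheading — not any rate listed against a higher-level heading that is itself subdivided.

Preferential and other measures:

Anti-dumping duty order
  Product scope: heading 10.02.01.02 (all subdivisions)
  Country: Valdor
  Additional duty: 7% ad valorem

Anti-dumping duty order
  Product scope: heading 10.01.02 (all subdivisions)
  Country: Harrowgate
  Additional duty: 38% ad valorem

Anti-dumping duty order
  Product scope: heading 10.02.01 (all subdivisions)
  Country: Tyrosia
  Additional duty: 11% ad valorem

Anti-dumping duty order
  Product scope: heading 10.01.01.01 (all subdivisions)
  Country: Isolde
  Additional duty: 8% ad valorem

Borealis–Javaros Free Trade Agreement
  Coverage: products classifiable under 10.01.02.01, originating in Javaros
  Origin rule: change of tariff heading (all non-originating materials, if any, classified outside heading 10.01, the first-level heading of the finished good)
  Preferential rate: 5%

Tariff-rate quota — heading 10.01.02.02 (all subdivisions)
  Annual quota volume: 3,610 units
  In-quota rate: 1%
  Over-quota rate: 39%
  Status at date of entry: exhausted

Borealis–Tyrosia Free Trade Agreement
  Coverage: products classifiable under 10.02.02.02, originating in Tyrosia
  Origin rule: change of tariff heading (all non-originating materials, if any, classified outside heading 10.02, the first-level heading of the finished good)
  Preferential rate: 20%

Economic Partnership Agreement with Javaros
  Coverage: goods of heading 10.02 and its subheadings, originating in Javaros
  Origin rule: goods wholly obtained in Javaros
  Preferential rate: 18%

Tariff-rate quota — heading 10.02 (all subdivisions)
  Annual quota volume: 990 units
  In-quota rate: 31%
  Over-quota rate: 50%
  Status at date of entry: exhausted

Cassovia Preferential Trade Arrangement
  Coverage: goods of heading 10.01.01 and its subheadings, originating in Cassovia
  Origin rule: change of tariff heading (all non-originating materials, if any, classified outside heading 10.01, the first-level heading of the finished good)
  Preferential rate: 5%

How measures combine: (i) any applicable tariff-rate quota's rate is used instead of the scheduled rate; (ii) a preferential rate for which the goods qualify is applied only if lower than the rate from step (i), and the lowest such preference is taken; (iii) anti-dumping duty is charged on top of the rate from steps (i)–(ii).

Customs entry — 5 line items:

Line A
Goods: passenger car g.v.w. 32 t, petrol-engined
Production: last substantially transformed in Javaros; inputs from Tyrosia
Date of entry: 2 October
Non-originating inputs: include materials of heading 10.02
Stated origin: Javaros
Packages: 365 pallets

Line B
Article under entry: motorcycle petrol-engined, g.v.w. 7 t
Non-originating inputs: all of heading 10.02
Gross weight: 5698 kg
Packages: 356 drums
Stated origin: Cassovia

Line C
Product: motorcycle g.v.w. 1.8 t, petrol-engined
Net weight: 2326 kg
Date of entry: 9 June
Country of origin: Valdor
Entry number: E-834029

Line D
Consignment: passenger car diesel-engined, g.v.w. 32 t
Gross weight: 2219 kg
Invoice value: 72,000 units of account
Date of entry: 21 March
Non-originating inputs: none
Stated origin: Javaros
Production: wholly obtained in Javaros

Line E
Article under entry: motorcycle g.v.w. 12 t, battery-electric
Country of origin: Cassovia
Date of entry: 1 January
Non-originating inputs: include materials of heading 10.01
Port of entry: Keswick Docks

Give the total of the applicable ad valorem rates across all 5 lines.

Line A: passenger car → 10.02; petrol-engined → 10.02.02; g.v.w. 32 t → 10.02.02.02. Scheduled 12%. quota on 10.02 exhausted → over-quota 50%; Javaros agreement on 10.01.02.01: 10.02.02.02 not covered; Javaros agreement on 10.02: not wholly obtained. → 50%.
Line B: motorcycle → 10.01; petrol-engined → 10.01.02; g.v.w. 7 t → 10.01.02.02. Scheduled 18%. quota on 10.01.02.02 exhausted → over-quota 39%; Cassovia agreement on 10.01.01: 10.01.02.02 not covered. → 39%.
Line C: motorcycle → 10.01; petrol-engined → 10.01.02; g.v.w. 1.8 t → 10.01.02.03. Scheduled 23%. No special measure applies. → 23%.
Line D: passenger car → 10.02; diesel-engined → 10.02.03; g.v.w. 32 t → 10.02.03.01. Scheduled 38%. quota on 10.02 exhausted → over-quota 50%; Javaros agreement on 10.01.02.01: 10.02.03.01 not covered; Javaros agreement on 10.02: wholly obtained → 18% available; preferential 18%. → 18%.
Line E: motorcycle → 10.01; battery-electric → 10.01.01; g.v.w. 12 t → 10.01.01.02. Scheduled 37%. Cassovia agreement on 10.01.01: CTH not met. → 37%.
Sum: 50% + 39% + 23% + 18% + 37% = 167%.

167%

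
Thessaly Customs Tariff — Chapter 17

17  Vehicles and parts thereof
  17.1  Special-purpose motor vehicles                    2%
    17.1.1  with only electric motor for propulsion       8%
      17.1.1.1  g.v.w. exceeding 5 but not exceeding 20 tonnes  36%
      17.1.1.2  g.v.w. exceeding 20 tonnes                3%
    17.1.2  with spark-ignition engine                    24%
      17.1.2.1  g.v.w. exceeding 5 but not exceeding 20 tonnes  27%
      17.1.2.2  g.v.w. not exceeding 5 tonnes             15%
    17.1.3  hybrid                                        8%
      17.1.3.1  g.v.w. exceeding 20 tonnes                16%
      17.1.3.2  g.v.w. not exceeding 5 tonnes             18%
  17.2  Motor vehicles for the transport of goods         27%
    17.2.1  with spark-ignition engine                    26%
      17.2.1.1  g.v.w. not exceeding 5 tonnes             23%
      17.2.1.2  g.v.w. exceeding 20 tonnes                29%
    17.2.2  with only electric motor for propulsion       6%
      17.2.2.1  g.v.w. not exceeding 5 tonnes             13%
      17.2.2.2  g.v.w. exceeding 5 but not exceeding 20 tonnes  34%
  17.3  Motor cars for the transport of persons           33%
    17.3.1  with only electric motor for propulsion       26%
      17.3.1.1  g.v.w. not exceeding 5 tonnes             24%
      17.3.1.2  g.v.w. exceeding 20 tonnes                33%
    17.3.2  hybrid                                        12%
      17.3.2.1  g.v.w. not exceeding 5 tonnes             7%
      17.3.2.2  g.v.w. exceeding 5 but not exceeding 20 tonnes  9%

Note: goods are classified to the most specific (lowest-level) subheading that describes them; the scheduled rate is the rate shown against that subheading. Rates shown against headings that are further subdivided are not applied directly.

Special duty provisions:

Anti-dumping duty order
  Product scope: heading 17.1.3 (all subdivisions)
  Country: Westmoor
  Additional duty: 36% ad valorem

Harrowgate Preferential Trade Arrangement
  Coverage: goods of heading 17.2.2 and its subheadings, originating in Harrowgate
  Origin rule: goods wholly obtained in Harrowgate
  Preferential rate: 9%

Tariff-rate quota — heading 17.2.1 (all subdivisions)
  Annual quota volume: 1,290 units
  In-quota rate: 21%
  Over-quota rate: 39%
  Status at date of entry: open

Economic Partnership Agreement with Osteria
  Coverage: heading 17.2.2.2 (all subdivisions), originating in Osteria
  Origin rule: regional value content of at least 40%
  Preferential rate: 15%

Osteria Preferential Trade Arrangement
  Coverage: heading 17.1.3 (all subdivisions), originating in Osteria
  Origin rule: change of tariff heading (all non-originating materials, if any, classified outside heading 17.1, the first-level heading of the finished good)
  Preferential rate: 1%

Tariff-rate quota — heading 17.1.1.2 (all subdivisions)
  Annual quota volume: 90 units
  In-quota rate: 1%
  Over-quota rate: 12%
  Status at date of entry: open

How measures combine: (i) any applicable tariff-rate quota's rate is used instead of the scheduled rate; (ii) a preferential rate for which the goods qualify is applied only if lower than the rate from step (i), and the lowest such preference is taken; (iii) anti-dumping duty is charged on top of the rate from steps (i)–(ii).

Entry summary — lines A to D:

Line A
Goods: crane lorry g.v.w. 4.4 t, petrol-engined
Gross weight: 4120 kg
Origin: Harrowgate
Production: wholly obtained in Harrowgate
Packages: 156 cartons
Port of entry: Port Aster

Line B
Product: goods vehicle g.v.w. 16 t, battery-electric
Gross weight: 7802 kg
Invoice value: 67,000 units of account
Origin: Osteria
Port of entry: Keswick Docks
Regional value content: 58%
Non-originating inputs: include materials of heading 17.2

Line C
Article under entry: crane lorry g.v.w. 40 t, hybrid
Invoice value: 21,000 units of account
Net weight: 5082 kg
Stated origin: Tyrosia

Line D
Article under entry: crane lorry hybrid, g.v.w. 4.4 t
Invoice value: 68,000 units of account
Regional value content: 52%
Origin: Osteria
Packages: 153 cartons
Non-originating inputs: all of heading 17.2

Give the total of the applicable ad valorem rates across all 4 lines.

Line A: crane lorry → 17.1; petrol-engined → 17.1.2; g.v.w. 4.4 t → 17.1.2.2. Scheduled 15%. Harrowgate agreement on 17.2.2: 17.1.2.2 not covered. → 15%.
Line B: goods vehicle → 17.2; battery-electric → 17.2.2; g.v.w. 16 t → 17.2.2.2. Scheduled 34%. Osteria agreement on 17.2.2.2: RVC ≥ 40% → 15% available; Osteria agreement on 17.1.3: 17.2.2.2 not covered; preferential 15%. → 15%.
Line C: crane lorry → 17.1; hybrid → 17.1.3; g.v.w. 40 t → 17.1.3.1. Scheduled 16%. No special measure applies. → 16%.
Line D: crane lorry → 17.1; hybrid → 17.1.3; g.v.w. 4.4 t → 17.1.3.2. Scheduled 18%. Osteria agreement on 17.2.2.2: 17.1.3.2 not covered; Osteria agreement on 17.1.3: CTH met → 1% available; preferential 1%. → 1%.
Sum: 15% + 15% + 16% + 1% = 47%.

47%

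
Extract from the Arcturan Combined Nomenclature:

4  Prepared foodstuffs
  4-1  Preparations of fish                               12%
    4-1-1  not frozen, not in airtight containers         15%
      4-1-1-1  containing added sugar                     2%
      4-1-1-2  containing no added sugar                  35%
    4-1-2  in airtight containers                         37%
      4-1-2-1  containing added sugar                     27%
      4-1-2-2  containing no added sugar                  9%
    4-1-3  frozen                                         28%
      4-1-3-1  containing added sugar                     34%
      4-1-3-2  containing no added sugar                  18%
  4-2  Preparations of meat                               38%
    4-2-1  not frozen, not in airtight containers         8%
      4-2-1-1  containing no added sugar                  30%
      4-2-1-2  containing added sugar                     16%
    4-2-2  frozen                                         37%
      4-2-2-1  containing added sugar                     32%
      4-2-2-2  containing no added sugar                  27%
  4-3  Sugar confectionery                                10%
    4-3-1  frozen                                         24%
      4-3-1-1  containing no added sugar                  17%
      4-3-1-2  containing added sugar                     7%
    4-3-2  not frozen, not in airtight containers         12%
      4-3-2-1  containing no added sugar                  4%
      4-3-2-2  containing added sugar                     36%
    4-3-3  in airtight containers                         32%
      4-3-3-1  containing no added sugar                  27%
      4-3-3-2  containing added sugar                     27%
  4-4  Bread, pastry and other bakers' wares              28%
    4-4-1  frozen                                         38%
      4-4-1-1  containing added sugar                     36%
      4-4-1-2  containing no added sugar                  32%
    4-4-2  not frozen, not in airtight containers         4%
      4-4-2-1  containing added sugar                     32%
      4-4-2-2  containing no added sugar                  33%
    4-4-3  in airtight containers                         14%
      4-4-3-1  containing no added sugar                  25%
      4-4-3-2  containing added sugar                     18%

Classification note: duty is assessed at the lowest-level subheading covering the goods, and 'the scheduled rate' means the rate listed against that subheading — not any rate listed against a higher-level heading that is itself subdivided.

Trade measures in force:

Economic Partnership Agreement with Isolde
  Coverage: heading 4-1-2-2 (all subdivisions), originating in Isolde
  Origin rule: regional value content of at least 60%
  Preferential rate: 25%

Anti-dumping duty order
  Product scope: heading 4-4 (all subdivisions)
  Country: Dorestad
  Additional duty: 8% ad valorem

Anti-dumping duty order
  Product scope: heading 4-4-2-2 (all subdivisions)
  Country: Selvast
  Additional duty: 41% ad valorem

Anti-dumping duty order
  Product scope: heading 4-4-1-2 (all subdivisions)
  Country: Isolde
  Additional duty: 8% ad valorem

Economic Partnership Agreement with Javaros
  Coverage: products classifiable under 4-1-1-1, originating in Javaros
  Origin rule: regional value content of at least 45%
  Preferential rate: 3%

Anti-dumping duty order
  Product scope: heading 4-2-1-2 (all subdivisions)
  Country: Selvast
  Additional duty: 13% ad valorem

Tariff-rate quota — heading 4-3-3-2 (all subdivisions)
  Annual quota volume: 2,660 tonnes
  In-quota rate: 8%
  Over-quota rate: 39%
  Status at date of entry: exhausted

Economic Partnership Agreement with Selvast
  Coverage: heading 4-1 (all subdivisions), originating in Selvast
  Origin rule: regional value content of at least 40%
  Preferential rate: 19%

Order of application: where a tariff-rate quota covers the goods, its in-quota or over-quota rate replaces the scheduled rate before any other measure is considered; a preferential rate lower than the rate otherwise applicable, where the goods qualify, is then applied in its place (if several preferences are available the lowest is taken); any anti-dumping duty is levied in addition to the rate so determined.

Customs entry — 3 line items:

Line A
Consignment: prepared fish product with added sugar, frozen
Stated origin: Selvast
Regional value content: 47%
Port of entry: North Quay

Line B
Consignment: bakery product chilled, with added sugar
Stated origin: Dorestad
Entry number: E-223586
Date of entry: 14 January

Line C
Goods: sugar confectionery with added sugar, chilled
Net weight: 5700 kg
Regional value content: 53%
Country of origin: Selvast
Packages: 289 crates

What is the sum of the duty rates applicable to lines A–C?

95%

Line A: prepared fish product → 4-1; frozen → 4-1-3; with added sugar → 4-1-3-1. Scheduled 34%. Selvast agreement on 4-1: RVC ≥ 40% → 19% available; preferential 19%. → 19%.
Line B: bakery product → 4-4; chilled → 4-4-2; with added sugar → 4-4-2-1. Scheduled 32%. anti-dumping (Dorestad, 4-4): +8%; total 32% + 8% = 40%. → 40%.
Line C: sugar confectionery → 4-3; chilled → 4-3-2; with added sugar → 4-3-2-2. Scheduled 36%. Selvast agreement on 4-1: 4-3-2-2 not covered. → 36%.
Sum: 19% + 40% + 36% = 95%.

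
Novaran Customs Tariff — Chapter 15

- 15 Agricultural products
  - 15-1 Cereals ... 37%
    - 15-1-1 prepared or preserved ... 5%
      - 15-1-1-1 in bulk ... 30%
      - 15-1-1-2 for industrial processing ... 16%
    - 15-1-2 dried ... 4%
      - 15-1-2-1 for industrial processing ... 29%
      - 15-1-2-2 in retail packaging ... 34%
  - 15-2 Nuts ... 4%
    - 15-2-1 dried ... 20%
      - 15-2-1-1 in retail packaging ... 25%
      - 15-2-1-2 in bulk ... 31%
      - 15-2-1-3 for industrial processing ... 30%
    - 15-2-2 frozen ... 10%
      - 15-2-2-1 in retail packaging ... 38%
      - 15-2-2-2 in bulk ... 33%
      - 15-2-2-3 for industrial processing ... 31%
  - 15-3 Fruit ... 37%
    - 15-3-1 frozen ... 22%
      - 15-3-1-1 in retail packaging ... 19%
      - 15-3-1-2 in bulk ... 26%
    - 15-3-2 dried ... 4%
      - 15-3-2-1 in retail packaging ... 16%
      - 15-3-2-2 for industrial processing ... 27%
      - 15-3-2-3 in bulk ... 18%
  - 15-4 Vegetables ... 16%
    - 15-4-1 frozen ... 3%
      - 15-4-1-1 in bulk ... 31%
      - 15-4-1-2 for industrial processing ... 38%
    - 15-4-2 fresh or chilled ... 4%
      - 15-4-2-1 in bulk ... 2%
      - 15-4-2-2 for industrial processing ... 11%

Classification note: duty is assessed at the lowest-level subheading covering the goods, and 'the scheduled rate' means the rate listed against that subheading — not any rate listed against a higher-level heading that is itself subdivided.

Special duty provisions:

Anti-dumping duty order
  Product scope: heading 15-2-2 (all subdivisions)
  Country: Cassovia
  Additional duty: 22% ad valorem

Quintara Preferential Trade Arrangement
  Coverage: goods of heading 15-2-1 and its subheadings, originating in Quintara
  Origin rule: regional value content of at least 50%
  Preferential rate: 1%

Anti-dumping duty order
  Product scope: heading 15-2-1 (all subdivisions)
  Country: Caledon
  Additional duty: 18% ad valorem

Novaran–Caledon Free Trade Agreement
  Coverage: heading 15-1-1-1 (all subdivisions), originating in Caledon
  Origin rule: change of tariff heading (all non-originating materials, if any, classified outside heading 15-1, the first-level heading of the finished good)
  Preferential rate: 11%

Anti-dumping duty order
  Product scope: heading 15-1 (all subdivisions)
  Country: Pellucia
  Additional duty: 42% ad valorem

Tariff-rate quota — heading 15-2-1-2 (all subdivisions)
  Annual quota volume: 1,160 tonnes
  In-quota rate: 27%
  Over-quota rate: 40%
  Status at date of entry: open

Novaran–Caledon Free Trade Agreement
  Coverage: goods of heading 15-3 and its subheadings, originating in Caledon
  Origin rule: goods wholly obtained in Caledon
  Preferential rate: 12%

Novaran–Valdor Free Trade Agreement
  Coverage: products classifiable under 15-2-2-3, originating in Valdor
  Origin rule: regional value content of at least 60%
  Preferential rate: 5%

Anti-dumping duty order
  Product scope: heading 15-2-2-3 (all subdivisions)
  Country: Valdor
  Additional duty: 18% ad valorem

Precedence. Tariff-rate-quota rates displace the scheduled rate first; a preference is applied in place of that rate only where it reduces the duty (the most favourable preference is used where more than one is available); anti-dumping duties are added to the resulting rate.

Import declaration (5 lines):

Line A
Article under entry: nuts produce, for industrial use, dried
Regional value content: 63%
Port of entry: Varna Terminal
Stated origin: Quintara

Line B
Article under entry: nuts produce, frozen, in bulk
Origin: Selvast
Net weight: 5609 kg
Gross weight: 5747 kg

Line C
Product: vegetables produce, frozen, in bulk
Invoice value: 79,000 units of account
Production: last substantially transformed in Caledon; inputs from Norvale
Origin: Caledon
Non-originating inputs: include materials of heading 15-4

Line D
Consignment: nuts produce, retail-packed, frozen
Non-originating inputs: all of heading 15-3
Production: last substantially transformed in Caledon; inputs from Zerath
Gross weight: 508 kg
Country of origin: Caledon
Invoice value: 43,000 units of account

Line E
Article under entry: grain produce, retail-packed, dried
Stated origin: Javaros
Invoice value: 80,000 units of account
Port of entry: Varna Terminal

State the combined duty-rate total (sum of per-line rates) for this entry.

137%

Line A: nuts → 15-2; dried → 15-2-1; for industrial use → 15-2-1-3. Scheduled 30%. Quintara agreement on 15-2-1: RVC ≥ 50% → 1% available; preferential 1%. → 1%.
Line B: nuts → 15-2; frozen → 15-2-2; in bulk → 15-2-2-2. Scheduled 33%. No special measure applies. → 33%.
Line C: vegetables → 15-4; frozen → 15-4-1; in bulk → 15-4-1-1. Scheduled 31%. Caledon agreement on 15-1-1-1: 15-4-1-1 not covered; Caledon agreement on 15-3: 15-4-1-1 not covered. → 31%.
Line D: nuts → 15-2; frozen → 15-2-2; retail-packed → 15-2-2-1. Scheduled 38%. Caledon agreement on 15-1-1-1: 15-2-2-1 not covered; Caledon agreement on 15-3: 15-2-2-1 not covered. → 38%.
Line E: grain → 15-1; dried → 15-1-2; retail-packed → 15-1-2-2. Scheduled 34%. No special measure applies. → 34%.
Sum: 1% + 33% + 31% + 38% + 34% = 137%.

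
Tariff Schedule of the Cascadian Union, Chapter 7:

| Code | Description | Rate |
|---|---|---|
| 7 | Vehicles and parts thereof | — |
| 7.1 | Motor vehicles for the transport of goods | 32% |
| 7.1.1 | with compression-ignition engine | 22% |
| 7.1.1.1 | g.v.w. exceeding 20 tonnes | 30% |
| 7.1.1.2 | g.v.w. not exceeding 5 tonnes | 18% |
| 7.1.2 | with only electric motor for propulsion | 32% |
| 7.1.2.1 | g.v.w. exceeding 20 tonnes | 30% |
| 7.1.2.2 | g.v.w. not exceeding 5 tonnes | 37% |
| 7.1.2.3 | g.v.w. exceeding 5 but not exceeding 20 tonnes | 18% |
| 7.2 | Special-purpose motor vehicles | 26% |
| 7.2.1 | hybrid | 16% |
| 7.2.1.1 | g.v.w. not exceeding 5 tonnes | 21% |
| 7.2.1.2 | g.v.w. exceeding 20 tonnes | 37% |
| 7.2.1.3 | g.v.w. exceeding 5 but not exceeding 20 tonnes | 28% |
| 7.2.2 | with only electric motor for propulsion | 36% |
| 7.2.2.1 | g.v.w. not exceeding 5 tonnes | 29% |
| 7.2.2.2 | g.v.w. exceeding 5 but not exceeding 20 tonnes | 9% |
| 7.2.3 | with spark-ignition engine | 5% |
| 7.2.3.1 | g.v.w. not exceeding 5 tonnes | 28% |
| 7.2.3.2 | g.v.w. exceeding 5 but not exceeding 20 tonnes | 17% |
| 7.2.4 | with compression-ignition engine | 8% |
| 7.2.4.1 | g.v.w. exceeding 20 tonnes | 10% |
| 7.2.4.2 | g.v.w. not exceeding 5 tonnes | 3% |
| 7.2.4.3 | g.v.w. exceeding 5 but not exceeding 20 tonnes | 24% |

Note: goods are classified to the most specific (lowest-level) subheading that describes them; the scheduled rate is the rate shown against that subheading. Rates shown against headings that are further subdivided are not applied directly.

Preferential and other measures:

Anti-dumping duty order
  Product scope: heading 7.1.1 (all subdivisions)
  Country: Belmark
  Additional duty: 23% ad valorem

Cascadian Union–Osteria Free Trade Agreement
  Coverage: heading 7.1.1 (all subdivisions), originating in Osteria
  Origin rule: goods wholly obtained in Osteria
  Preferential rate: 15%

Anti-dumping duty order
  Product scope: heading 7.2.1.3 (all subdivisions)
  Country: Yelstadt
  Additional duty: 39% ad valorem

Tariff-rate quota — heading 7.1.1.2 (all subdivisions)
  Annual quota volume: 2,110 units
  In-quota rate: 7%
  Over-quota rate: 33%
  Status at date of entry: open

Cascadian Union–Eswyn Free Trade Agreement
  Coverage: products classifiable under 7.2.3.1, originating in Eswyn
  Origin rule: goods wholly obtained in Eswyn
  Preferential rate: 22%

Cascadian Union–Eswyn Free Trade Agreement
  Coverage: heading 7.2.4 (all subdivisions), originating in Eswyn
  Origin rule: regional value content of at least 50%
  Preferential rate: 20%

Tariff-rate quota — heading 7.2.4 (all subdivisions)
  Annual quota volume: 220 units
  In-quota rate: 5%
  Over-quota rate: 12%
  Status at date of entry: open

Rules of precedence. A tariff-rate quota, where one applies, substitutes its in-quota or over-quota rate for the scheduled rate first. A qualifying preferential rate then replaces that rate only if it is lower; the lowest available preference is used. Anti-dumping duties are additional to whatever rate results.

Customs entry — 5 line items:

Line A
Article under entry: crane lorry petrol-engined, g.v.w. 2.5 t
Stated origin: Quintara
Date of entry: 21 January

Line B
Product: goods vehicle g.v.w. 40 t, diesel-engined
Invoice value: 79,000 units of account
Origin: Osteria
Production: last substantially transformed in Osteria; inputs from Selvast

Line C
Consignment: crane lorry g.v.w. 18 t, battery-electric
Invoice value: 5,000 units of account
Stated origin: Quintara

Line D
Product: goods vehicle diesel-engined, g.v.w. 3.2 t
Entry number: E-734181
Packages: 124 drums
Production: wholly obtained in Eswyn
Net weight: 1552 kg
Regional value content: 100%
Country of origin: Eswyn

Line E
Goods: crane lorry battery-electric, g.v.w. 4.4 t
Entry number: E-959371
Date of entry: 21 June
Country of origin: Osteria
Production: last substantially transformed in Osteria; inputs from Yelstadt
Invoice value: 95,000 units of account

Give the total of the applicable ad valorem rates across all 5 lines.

Line A: crane lorry → 7.2; petrol-engined → 7.2.3; g.v.w. 2.5 t → 7.2.3.1. Scheduled 28%. No special measure applies. → 28%.
Line B: goods vehicle → 7.1; diesel-engined → 7.1.1; g.v.w. 40 t → 7.1.1.1. Scheduled 30%. Osteria agreement on 7.1.1: not wholly obtained. → 30%.
Line C: crane lorry → 7.2; battery-electric → 7.2.2; g.v.w. 18 t → 7.2.2.2. Scheduled 9%. No special measure applies. → 9%.
Line D: goods vehicle → 7.1; diesel-engined → 7.1.1; g.v.w. 3.2 t → 7.1.1.2. Scheduled 18%. quota on 7.1.1.2 open → in-quota 7%; Eswyn agreement on 7.2.3.1: 7.1.1.2 not covered; Eswyn agreement on 7.2.4: 7.1.1.2 not covered. → 7%.
Line E: crane lorry → 7.2; battery-electric → 7.2.2; g.v.w. 4.4 t → 7.2.2.1. Scheduled 29%. Osteria agreement on 7.1.1: 7.2.2.1 not covered. → 29%.
Sum: 28% + 30% + 9% + 7% + 29% = 103%.

103%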